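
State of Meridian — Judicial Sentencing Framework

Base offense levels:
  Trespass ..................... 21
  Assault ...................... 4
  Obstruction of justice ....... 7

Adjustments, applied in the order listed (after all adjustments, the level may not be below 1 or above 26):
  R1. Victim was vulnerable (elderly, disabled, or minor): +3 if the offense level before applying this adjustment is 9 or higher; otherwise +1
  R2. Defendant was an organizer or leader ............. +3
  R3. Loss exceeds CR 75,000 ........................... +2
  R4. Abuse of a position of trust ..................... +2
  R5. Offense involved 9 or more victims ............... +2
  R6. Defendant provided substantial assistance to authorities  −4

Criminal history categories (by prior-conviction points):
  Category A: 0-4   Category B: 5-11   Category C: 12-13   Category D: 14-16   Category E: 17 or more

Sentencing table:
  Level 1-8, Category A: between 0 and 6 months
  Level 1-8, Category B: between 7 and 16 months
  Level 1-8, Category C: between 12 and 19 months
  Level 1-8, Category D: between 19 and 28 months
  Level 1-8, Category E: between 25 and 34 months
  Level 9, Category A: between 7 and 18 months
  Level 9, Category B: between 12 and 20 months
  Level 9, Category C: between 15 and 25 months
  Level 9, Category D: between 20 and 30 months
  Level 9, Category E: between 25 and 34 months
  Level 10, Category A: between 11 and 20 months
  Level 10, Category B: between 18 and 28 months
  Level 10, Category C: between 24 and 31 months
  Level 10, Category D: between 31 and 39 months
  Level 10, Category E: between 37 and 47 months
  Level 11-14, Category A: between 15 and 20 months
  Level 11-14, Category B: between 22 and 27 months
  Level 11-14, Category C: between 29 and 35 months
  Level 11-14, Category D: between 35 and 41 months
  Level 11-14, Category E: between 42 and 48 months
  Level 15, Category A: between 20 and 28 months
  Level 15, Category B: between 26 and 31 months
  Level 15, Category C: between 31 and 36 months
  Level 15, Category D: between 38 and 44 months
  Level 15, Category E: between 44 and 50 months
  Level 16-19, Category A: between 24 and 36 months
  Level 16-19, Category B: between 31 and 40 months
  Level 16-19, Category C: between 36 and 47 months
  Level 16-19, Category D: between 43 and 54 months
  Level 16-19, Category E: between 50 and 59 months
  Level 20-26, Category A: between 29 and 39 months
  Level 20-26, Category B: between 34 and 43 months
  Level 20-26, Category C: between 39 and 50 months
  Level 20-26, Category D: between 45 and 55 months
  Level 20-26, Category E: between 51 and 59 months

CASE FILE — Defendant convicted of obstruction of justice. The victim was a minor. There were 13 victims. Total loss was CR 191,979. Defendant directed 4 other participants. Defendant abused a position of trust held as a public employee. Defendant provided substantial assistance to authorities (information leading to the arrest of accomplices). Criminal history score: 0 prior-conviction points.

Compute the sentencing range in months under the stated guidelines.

15-20 months

Base offense level for obstruction of justice: 7.
R1 applies (level before this adjustment is 7 < 9, so +1): 7 + 1 = 8.
R2 applies: 8 + 3 = 11.
R3 applies: 11 + 2 = 13.
R4 applies: 13 + 2 = 15.
R5 applies: 15 + 2 = 17.
R6 applies: 17 − 4 = 13.
Final offense level: 13.
Criminal history: 0 prior points → Category A (0-4).
Level 13 falls in the 11-14 band.
Grid: Level 11-14 × Category A = 15-20 months.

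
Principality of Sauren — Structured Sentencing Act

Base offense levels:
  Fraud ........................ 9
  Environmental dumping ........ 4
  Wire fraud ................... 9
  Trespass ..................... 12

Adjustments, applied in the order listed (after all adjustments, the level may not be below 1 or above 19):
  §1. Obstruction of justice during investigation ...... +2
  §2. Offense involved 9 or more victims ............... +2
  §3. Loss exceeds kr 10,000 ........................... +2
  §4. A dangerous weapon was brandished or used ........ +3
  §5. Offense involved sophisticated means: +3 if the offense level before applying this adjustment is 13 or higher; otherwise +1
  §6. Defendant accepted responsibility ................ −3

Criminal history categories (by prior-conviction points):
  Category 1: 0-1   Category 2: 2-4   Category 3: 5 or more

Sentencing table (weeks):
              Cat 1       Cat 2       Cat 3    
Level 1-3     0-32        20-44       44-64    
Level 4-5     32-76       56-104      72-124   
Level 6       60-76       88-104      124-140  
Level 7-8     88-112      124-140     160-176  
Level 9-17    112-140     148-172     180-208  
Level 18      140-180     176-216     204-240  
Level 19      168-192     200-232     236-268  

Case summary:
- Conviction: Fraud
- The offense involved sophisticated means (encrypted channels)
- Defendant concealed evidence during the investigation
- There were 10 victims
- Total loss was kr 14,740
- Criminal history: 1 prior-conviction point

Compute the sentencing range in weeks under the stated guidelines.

Base offense level for fraud: 9.
§1 applies: 9 + 2 = 11.
§2 applies: 11 + 2 = 13.
§3 applies: 13 + 2 = 15.
§4 does not apply.
§5 applies (level before this adjustment is 15 ≥ 13, so +3): 15 + 3 = 18.
Final offense level: 18.
Criminal history: 1 prior point → Category 1 (0-1).
Level 18 falls in the 18 band.
Grid: Level 18 × Category 1 = 140-180 weeks.

140-180 weeks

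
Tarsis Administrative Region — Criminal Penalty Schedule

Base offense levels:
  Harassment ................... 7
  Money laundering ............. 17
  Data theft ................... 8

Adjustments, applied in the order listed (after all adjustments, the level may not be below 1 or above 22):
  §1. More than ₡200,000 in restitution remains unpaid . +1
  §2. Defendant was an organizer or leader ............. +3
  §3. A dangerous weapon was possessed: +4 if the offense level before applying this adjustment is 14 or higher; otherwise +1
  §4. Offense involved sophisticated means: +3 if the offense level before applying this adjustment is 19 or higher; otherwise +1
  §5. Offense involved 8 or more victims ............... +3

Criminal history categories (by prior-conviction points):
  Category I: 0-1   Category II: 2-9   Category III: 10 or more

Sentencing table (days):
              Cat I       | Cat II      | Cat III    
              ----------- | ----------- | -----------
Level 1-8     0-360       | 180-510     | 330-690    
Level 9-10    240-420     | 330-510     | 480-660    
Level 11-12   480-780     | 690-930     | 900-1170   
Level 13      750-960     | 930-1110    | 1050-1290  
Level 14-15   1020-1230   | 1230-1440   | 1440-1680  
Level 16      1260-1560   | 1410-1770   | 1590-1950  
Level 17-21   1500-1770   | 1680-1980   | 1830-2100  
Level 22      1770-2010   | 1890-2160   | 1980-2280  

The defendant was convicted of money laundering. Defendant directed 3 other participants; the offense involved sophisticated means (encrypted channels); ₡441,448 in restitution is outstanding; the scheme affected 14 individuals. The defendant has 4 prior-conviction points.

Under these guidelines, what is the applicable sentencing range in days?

Base offense level for money laundering: 17.
§1 applies: 17 + 1 = 18.
§2 applies: 18 + 3 = 21.
§3 does not apply.
§4 applies (level before this adjustment is 21 ≥ 19, so +3): 21 + 3 = 24.
§5 applies: 24 + 3 = 27.
Level 27 exceeds the maximum of 22; capped at 22.
Final offense level: 22.
Criminal history: 4 prior points → Category II (2-9).
Level 22 falls in the 22 band.
Grid: Level 22 × Category II = 1890-2160 days.

1890-2160 days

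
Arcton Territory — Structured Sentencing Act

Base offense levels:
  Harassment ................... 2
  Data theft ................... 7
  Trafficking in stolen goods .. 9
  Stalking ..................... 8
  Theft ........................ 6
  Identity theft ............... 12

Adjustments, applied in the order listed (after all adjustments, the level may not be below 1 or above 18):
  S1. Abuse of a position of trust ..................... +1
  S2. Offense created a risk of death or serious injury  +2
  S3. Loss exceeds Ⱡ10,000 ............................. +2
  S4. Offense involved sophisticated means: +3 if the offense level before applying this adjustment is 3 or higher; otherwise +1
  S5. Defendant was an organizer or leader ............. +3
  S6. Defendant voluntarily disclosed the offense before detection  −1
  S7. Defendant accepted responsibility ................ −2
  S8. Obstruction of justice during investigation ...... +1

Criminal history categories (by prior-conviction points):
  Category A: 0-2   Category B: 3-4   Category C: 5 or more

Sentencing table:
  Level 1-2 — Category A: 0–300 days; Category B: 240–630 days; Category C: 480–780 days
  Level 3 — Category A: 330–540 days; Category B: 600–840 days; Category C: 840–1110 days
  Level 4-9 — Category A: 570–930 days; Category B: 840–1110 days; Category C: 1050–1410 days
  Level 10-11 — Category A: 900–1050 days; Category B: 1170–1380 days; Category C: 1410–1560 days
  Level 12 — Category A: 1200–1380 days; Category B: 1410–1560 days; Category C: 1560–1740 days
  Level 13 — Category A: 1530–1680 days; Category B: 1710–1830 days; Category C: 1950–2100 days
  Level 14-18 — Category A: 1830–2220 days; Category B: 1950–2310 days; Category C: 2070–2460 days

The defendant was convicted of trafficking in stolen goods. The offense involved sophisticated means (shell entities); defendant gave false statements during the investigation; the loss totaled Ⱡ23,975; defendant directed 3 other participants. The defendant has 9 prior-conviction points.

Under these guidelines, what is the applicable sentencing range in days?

2070-2460 days

Base offense level for trafficking in stolen goods: 9.
S2 does not apply.
S3 applies: 9 + 2 = 11.
S4 applies (level before this adjustment is 11 ≥ 3, so +3): 11 + 3 = 14.
S5 applies: 14 + 3 = 17.
S7 does not apply.
S8 applies: 17 + 1 = 18.
Final offense level: 18.
Criminal history: 9 prior points → Category C (5+).
Level 18 falls in the 14-18 band.
Grid: Level 14-18 × Category C = 2070-2460 days.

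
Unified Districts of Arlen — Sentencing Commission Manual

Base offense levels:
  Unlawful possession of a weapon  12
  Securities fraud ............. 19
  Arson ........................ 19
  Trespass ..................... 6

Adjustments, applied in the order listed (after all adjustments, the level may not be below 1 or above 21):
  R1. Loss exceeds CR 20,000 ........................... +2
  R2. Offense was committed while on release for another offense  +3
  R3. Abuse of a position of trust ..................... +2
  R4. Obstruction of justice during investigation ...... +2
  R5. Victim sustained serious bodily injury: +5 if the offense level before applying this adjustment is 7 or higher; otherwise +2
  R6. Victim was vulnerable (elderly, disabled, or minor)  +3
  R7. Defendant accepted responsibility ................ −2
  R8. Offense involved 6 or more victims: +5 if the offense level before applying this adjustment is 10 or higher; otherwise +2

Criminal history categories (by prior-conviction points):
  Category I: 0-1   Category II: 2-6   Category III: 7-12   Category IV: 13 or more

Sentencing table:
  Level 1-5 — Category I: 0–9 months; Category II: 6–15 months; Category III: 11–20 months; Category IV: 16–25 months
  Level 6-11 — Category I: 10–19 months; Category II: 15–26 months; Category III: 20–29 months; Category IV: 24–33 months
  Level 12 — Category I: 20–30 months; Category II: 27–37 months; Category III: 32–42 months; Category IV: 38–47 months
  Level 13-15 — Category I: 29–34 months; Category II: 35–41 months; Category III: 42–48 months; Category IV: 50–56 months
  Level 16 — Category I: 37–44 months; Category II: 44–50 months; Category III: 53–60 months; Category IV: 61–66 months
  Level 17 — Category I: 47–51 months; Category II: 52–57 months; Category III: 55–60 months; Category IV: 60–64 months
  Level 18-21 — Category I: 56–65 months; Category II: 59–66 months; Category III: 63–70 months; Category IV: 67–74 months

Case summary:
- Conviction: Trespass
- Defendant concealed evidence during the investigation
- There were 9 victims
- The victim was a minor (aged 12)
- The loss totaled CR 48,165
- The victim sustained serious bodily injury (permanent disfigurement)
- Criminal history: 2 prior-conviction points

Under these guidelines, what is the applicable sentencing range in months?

Base offense level for trespass: 6.
R1 applies: 6 + 2 = 8.
R4 applies: 8 + 2 = 10.
R5 applies (level before this adjustment is 10 ≥ 7, so +5): 10 + 5 = 15.
R6 applies: 15 + 3 = 18.
R8 applies (level before this adjustment is 18 ≥ 10, so +5): 18 + 5 = 23.
Level 23 exceeds the maximum of 21; capped at 21.
Final offense level: 21.
Criminal history: 2 prior points → Category II (2-6).
Level 21 falls in the 18-21 band.
Grid: Level 18-21 × Category II = 59-66 months.

59-66 months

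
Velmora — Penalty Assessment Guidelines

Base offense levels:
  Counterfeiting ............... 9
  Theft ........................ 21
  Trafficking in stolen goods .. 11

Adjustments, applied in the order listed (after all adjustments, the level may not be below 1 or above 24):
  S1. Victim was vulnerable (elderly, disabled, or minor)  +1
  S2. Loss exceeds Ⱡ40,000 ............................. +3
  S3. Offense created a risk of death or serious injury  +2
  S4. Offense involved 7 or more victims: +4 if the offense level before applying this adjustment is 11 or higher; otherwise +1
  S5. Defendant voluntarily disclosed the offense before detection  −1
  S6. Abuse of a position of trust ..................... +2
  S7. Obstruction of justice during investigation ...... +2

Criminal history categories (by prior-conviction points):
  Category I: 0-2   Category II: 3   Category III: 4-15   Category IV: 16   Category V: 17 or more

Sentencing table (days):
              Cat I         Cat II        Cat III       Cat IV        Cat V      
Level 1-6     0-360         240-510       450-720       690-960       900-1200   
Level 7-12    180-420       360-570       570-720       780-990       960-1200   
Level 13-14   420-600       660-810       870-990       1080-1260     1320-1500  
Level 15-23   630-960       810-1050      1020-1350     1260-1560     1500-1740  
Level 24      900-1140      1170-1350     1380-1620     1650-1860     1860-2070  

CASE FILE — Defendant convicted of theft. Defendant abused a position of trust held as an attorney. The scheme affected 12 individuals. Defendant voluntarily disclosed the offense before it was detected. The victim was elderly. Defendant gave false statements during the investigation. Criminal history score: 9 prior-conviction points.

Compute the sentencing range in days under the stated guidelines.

1380-1620 days

Base offense level for theft: 21.
S1 applies: 21 + 1 = 22.
S2 does not apply.
S4 applies (level before this adjustment is 22 ≥ 11, so +4): 22 + 4 = 26.
S5 applies: 26 − 1 = 25.
S6 applies: 25 + 2 = 27.
S7 applies: 27 + 2 = 29.
Level 29 exceeds the maximum of 24; capped at 24.
Final offense level: 24.
Criminal history: 9 prior points → Category III (4-15).
Level 24 falls in the 24 band.
Grid: Level 24 × Category III = 1380-1620 days.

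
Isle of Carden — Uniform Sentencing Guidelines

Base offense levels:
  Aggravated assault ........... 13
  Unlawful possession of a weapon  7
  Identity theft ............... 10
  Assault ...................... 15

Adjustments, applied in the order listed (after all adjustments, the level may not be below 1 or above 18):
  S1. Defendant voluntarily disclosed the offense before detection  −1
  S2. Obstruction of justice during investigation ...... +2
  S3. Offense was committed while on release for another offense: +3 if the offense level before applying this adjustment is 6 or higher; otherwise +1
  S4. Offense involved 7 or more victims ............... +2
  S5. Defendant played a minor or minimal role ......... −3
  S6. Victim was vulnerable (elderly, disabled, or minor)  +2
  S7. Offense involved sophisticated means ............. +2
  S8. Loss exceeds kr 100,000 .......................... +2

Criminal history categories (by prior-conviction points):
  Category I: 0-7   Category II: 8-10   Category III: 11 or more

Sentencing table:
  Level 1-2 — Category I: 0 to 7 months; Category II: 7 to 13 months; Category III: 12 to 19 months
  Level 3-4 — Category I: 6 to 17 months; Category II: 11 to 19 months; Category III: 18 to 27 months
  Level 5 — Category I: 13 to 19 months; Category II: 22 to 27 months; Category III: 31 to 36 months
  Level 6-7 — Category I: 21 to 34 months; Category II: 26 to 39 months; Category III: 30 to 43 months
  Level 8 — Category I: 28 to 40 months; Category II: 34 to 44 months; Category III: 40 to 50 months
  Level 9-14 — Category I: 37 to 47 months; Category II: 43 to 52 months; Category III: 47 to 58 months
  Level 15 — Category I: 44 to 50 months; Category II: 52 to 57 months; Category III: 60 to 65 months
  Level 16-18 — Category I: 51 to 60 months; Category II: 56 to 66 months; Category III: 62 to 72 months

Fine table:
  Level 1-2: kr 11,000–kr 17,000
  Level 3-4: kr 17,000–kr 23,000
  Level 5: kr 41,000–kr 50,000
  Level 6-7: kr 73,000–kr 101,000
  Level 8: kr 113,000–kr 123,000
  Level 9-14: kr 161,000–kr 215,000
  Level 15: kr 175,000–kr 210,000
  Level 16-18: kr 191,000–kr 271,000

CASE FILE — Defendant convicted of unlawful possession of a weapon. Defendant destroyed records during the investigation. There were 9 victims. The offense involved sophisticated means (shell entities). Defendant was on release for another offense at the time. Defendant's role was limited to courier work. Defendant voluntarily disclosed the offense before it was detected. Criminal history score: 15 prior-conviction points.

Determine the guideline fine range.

kr 161,000–kr 215,000

Base offense level for unlawful possession of a weapon: 7.
S1 applies: 7 − 1 = 6.
S2 applies: 6 + 2 = 8.
S3 applies (level before this adjustment is 8 ≥ 6, so +3): 8 + 3 = 11.
S4 applies: 11 + 2 = 13.
S5 applies: 13 − 3 = 10.
S6 does not apply.
S7 applies: 10 + 2 = 12.
Final offense level: 12.
Level 12 falls in the 9-14 band.
Fine table: Level 9-14 → kr 161,000–kr 215,000.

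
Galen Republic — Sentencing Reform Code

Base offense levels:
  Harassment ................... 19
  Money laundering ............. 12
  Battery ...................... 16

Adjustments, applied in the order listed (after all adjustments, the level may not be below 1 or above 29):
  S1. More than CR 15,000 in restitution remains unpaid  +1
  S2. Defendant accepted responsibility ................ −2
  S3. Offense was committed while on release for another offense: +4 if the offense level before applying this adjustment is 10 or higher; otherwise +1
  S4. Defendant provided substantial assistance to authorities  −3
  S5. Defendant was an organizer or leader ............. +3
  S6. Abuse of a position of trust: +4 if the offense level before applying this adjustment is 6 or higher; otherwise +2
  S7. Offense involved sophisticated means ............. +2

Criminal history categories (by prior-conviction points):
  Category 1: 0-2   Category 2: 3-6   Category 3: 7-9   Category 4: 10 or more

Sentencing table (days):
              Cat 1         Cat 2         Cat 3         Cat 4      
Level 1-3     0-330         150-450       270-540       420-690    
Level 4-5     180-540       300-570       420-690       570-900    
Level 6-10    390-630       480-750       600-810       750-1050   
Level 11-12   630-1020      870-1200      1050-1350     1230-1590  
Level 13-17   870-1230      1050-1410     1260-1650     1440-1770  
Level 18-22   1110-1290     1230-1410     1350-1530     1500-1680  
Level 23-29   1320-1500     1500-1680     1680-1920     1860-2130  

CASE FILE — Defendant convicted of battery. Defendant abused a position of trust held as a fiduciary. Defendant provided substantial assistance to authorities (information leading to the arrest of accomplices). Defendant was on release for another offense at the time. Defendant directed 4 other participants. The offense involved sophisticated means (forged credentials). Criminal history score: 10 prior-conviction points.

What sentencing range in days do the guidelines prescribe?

1860-2130 days

Base offense level for battery: 16.
S1 does not apply.
S2 does not apply.
S3 applies (level before this adjustment is 16 ≥ 10, so +4): 16 + 4 = 20.
S4 applies: 20 − 3 = 17.
S5 applies: 17 + 3 = 20.
S6 applies (level before this adjustment is 20 ≥ 6, so +4): 20 + 4 = 24.
S7 applies: 24 + 2 = 26.
Final offense level: 26.
Criminal history: 10 prior points → Category 4 (10+).
Level 26 falls in the 23-29 band.
Grid: Level 23-29 × Category 4 = 1860-2130 days.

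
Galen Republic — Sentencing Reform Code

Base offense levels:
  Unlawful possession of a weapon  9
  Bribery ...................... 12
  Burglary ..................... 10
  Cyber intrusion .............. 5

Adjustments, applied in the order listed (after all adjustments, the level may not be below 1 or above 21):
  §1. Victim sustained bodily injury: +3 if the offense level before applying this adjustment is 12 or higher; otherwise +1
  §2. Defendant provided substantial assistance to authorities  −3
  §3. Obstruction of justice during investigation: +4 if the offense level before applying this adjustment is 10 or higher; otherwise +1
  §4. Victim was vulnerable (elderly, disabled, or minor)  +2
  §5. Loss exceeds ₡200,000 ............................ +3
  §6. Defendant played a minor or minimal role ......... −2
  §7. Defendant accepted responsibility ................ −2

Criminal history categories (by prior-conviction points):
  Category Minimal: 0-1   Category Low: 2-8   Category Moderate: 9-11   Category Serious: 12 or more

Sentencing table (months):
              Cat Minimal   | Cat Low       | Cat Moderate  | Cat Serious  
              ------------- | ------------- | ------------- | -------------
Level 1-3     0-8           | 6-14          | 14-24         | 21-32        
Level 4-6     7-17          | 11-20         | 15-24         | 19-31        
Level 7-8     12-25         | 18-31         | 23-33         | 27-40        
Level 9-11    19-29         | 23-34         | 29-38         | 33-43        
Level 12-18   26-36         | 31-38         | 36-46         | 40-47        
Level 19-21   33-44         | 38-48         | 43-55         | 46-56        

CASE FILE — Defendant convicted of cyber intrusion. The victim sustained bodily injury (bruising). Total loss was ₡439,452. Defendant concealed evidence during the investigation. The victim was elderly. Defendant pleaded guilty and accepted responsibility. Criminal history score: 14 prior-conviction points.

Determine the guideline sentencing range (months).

Base offense level for cyber intrusion: 5.
§1 applies (level before this adjustment is 5 < 12, so +1): 5 + 1 = 6.
§3 applies (level before this adjustment is 6 < 10, so +1): 6 + 1 = 7.
§4 applies: 7 + 2 = 9.
§5 applies: 9 + 3 = 12.
§7 applies: 12 − 2 = 10.
Final offense level: 10.
Criminal history: 14 prior points → Category Serious (12+).
Level 10 falls in the 9-11 band.
Grid: Level 9-11 × Category Serious = 33-43 months.

33-43 months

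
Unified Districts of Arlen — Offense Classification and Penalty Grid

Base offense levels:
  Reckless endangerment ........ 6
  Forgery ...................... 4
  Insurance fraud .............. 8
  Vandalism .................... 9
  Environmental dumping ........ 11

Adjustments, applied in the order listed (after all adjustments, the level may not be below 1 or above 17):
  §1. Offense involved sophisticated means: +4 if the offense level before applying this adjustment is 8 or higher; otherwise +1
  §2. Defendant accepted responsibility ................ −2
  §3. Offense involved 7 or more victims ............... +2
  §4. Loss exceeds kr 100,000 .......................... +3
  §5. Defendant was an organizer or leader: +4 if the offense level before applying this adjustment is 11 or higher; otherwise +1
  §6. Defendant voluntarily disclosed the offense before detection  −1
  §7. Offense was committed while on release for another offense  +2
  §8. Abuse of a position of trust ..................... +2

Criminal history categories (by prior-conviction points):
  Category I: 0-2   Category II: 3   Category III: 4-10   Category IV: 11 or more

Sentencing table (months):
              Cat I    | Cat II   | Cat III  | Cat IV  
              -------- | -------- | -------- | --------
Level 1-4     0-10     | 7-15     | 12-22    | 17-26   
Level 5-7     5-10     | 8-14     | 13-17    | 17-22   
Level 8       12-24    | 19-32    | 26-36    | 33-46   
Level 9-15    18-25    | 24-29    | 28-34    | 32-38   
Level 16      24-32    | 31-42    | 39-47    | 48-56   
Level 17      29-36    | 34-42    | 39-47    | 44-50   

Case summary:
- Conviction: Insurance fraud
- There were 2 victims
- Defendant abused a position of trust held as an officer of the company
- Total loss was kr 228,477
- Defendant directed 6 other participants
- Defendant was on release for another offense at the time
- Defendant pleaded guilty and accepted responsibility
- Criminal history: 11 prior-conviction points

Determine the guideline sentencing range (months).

Base offense level for insurance fraud: 8.
§1 does not apply.
§2 applies: 8 − 2 = 6.
§3 does not apply.
§4 applies: 6 + 3 = 9.
§5 applies (level before this adjustment is 9 < 11, so +1): 9 + 1 = 10.
§6 does not apply.
§7 applies: 10 + 2 = 12.
§8 applies: 12 + 2 = 14.
Final offense level: 14.
Criminal history: 11 prior points → Category IV (11+).
Level 14 falls in the 9-15 band.
Grid: Level 9-15 × Category IV = 32-38 months.

32-38 months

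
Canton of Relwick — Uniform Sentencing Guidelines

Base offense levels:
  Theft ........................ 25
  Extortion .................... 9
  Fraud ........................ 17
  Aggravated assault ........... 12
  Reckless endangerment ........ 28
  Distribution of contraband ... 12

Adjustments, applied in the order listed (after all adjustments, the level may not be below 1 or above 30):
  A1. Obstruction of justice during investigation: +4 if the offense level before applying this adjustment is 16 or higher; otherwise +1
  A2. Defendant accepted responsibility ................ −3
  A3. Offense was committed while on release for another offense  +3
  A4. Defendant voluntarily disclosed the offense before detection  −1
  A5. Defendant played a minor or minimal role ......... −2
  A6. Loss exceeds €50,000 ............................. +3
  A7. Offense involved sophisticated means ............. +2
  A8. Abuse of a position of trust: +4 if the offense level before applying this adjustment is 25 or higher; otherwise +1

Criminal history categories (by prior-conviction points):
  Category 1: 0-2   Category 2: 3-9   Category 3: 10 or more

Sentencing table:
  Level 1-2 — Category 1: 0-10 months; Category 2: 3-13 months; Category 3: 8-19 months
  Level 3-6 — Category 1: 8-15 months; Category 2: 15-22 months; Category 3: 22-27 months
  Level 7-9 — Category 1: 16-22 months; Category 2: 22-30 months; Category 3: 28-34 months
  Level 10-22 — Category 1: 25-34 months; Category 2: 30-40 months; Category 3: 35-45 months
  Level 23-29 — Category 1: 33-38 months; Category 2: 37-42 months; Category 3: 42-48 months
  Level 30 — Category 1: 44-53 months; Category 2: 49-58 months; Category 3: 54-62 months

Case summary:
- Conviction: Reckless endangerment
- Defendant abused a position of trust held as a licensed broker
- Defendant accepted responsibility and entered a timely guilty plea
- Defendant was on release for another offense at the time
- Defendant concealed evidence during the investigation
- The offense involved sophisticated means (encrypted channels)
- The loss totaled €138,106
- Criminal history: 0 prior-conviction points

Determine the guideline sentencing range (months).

44-53 months

Base offense level for reckless endangerment: 28.
A1 applies (level before this adjustment is 28 ≥ 16, so +4): 28 + 4 = 32.
A2 applies: 32 − 3 = 29.
A3 applies: 29 + 3 = 32.
A4 does not apply.
A6 applies: 32 + 3 = 35.
A7 applies: 35 + 2 = 37.
A8 applies (level before this adjustment is 37 ≥ 25, so +4): 37 + 4 = 41.
Level 41 exceeds the maximum of 30; capped at 30.
Final offense level: 30.
Criminal history: 0 prior points → Category 1 (0-2).
Level 30 falls in the 30 band.
Grid: Level 30 × Category 1 = 44-53 months.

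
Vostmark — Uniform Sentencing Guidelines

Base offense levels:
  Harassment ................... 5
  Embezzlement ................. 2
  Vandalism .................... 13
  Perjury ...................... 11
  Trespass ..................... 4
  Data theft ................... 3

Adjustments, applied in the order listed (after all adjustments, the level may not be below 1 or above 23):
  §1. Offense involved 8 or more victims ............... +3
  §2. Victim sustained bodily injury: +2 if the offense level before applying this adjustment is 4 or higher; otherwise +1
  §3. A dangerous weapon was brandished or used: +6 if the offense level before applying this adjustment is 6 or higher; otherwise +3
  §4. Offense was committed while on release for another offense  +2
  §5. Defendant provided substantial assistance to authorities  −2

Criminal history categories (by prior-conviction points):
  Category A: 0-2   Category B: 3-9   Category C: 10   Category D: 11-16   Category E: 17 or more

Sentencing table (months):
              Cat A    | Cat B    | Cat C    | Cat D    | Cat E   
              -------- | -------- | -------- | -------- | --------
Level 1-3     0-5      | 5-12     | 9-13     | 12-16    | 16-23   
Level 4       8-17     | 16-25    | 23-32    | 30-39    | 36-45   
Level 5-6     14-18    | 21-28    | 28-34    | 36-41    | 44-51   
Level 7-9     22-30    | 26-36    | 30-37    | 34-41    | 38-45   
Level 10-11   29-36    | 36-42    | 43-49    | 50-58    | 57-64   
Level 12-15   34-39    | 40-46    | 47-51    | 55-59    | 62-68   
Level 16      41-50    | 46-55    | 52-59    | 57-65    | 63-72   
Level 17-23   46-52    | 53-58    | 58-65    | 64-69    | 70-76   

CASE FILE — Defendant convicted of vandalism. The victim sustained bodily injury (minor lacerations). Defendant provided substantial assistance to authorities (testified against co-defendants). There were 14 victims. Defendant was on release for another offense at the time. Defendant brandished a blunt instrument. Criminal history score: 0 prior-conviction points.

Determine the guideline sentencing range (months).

Base offense level for vandalism: 13.
§1 applies: 13 + 3 = 16.
§2 applies (level before this adjustment is 16 ≥ 4, so +2): 16 + 2 = 18.
§3 applies (level before this adjustment is 18 ≥ 6, so +6): 18 + 6 = 24.
§4 applies: 24 + 2 = 26.
§5 applies: 26 − 2 = 24.
Level 24 exceeds the maximum of 23; capped at 23.
Final offense level: 23.
Criminal history: 0 prior points → Category A (0-2).
Level 23 falls in the 17-23 band.
Grid: Level 17-23 × Category A = 46-52 months.

46-52 months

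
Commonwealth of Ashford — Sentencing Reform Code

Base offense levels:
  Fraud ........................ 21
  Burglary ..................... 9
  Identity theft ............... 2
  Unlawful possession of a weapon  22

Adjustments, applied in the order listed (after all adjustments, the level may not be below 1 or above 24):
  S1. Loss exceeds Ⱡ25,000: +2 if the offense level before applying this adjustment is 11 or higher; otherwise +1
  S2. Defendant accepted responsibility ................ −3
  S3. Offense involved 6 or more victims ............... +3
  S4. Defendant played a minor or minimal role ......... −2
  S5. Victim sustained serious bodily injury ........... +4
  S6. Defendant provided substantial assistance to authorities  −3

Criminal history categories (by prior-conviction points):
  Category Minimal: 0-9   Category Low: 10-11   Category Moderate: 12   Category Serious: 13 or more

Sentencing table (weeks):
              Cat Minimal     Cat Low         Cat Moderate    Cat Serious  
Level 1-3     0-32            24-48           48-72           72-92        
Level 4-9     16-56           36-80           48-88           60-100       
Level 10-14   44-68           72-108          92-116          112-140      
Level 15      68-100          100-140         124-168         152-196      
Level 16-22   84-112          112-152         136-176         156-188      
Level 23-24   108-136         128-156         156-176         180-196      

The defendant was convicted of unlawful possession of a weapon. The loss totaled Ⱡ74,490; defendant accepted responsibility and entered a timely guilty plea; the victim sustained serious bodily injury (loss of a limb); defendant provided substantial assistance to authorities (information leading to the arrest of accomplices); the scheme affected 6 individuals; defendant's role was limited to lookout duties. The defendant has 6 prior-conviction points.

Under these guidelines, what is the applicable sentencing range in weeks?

108-136 weeks

Base offense level for unlawful possession of a weapon: 22.
S1 applies (level before this adjustment is 22 ≥ 11, so +2): 22 + 2 = 24.
S2 applies: 24 − 3 = 21.
S3 applies: 21 + 3 = 24.
S4 applies: 24 − 2 = 22.
S5 applies: 22 + 4 = 26.
S6 applies: 26 − 3 = 23.
Final offense level: 23.
Criminal history: 6 prior points → Category Minimal (0-9).
Level 23 falls in the 23-24 band.
Grid: Level 23-24 × Category Minimal = 108-136 weeks.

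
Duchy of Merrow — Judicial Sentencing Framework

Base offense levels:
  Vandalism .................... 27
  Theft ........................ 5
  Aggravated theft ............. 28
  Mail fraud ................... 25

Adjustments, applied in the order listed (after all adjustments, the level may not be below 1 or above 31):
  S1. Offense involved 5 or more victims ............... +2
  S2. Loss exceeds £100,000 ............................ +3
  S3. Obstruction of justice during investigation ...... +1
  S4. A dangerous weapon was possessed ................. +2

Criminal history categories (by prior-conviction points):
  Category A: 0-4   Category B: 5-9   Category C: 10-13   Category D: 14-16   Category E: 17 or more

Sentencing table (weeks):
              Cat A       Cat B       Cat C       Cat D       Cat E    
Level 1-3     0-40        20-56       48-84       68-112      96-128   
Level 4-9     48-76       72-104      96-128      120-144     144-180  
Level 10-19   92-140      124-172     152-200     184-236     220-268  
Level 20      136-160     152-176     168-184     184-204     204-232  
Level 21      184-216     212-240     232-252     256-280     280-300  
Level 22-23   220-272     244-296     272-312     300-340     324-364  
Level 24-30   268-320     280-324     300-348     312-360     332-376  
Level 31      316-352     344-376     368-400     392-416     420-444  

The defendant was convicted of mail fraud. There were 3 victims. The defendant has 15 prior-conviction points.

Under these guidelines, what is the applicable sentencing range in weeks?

312-360 weeks

Base offense level for mail fraud: 25.
Final offense level: 25.
Criminal history: 15 prior points → Category D (14-16).
Level 25 falls in the 24-30 band.
Grid: Level 24-30 × Category D = 312-360 weeks.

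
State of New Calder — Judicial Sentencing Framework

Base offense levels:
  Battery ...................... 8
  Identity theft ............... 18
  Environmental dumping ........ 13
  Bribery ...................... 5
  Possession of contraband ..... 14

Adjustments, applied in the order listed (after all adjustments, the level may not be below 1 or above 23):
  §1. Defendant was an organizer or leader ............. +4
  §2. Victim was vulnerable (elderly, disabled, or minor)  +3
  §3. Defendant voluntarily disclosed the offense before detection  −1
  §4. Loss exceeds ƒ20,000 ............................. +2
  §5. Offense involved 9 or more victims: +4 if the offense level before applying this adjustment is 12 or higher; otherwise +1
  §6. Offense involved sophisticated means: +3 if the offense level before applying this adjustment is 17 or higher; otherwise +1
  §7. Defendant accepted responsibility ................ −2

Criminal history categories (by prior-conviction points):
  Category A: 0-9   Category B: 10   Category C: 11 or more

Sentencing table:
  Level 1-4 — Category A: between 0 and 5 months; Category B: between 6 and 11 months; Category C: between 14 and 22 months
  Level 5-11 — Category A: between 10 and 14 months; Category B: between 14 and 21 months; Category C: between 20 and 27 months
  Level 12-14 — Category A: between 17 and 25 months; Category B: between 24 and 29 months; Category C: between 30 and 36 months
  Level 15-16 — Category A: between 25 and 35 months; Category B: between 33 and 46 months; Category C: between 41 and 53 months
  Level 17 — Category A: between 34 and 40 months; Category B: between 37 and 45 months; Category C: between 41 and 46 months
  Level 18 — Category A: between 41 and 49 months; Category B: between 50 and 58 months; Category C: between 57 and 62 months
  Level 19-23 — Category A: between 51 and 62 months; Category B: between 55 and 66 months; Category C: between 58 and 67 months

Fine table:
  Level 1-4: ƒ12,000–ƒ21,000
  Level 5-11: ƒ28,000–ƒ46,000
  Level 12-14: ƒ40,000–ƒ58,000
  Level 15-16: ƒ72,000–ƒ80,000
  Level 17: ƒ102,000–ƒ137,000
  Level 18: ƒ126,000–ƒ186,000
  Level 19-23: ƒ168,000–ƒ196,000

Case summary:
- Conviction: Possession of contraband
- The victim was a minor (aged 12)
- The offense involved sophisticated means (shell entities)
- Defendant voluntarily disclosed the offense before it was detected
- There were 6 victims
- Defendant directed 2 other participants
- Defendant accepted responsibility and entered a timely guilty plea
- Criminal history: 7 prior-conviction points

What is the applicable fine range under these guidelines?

Base offense level for possession of contraband: 14.
§1 applies: 14 + 4 = 18.
§2 applies: 18 + 3 = 21.
§3 applies: 21 − 1 = 20.
§4 does not apply.
§5 does not apply.
§6 applies (level before this adjustment is 20 ≥ 17, so +3): 20 + 3 = 23.
§7 applies: 23 − 2 = 21.
Final offense level: 21.
Level 21 falls in the 19-23 band.
Fine table: Level 19-23 → ƒ168,000–ƒ196,000.

ƒ168,000–ƒ196,000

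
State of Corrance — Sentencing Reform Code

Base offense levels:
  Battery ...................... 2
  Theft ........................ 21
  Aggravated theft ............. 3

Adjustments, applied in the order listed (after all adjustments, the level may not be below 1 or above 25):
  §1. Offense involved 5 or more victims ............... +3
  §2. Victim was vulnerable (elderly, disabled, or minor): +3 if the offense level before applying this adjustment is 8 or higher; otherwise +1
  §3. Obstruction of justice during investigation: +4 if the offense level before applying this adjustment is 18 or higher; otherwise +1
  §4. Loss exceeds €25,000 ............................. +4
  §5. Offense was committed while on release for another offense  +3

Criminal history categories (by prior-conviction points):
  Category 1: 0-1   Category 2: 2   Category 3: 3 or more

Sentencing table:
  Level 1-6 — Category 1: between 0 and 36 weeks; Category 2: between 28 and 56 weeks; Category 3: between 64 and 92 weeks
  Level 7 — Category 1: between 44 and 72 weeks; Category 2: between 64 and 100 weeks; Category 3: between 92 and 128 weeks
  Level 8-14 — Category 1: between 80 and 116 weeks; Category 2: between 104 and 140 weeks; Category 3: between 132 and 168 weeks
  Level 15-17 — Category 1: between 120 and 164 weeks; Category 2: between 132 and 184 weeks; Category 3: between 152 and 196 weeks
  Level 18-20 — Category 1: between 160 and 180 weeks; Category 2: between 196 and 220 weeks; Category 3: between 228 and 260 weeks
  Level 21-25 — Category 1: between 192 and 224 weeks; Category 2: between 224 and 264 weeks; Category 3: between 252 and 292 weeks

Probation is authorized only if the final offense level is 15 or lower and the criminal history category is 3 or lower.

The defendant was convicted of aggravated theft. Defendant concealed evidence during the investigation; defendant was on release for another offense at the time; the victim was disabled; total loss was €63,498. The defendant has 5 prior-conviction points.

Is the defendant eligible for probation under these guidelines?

Base offense level for aggravated theft: 3.
§2 applies (level before this adjustment is 3 < 8, so +1): 3 + 1 = 4.
§3 applies (level before this adjustment is 4 < 18, so +1): 4 + 1 = 5.
§4 applies: 5 + 4 = 9.
§5 applies: 9 + 3 = 12.
Final offense level: 12.
Criminal history: 5 prior points → Category 3 (3+).
Level 12 falls in the 8-14 band.
Grid: Level 8-14 × Category 3 = 132-168 weeks.
Probation check: level 12 ≤ 15 and category 3 ≤ 3 → eligible.

Yes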